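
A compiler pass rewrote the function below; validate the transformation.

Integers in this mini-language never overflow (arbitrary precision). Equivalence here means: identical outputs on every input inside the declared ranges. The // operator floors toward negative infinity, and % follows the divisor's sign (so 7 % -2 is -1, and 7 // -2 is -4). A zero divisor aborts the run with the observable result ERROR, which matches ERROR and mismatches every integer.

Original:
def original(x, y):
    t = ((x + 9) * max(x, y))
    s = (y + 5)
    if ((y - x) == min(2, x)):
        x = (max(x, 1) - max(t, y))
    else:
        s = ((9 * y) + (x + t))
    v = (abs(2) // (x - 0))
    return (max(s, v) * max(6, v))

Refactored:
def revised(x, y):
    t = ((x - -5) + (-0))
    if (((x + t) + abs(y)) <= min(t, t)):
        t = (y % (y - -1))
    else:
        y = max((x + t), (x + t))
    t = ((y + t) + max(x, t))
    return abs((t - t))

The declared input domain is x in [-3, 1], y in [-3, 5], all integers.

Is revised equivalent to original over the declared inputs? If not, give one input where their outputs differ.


Run the pair on x=-3, y=-3.
original: t=-18, then s=2, then ((y - x) == min(2, x)) is false, then s=-48, then v=-1, then returns -6
revised: t=2, then (((x + t) + abs(y)) <= min(t, t)) is true, then t=-1, then t=-5, then returns 0
-6 vs 0 — the two versions disagree here.
verdict: not equivalent; witness: x=-3, y=-3


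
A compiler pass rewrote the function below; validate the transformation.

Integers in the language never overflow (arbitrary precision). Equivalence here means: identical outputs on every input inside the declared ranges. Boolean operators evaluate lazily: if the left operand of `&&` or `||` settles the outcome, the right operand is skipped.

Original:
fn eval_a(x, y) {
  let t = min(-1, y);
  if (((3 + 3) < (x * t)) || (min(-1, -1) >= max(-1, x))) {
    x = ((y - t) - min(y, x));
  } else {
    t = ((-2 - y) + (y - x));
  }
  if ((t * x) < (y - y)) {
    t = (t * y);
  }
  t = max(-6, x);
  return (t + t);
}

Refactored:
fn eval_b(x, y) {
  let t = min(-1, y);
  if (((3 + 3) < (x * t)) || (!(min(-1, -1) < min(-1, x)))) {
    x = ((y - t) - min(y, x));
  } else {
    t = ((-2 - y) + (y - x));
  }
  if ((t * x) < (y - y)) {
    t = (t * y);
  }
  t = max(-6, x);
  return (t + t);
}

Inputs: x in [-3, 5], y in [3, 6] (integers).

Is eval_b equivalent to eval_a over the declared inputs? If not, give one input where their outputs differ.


Consider the input x=0, y=3.
eval_a: t := -1 | (((3 + 3) < (x * t)) || (min(-1, -1) >= max(-1, x))): false | t := -2 | ((t * x) < (y - y)): false | t := 0 | result 0
eval_b: t := -1 | (((3 + 3) < (x * t)) || (!(min(-1, -1) < min(-1, x)))): true | x := 4 | ((t * x) < (y - y)): true | t := -3 | t := 4 | result 8
0 against 8: the behavior changed.
verdict: not equivalent; witness: x=0, y=3


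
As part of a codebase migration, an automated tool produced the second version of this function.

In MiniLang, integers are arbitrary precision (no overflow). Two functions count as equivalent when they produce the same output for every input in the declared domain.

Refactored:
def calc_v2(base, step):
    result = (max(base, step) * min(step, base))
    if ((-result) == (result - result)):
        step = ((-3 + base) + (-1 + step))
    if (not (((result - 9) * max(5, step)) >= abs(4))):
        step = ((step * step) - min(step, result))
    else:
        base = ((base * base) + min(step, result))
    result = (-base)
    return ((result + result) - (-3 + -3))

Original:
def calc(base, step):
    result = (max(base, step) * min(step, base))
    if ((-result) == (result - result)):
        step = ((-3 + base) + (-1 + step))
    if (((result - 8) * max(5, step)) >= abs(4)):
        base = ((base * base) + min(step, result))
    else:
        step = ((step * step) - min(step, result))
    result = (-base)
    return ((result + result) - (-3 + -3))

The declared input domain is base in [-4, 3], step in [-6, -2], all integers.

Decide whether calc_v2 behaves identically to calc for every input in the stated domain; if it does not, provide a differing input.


base=-3, step=-3 yields -6 from calc but 12 from calc_v2.
verdict: not equivalent; witness: base=-3, step=-3


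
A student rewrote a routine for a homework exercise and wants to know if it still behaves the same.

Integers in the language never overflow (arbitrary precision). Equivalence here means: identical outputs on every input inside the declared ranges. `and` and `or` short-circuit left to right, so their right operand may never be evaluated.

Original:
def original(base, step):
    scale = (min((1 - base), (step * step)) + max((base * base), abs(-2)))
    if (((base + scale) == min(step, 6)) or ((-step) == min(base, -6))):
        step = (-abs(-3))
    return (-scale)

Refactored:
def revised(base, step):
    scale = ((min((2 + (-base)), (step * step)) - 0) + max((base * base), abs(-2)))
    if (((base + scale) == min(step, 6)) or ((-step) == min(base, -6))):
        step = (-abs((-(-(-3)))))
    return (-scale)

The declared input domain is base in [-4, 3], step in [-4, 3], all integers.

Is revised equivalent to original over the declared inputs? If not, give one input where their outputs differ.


There is a counterexample at base=-4, step=-4: -21 on one side, -22 on the other.
original: scale becomes 21; next (((base + scale) == min(step, 6)) or ((-step) == min(base, -6))) evaluates to false; next final value -21
revised: scale becomes 22; next (((base + scale) == min(step, 6)) or ((-step) == min(base, -6))) evaluates to false; next final value -22
verdict: not equivalent; witness: base=-4, step=-4


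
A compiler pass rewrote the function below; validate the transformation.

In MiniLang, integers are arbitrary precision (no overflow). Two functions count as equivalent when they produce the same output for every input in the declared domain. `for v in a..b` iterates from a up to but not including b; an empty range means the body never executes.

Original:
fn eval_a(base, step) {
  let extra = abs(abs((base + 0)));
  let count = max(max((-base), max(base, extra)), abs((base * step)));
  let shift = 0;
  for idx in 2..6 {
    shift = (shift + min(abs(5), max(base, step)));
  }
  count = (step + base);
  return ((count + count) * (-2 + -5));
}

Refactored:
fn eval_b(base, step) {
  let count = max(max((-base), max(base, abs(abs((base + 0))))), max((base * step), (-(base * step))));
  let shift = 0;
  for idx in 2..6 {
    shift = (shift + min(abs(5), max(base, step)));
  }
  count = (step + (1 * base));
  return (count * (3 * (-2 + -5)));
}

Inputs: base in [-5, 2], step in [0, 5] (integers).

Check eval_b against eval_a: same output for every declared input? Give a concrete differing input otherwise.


Not equivalent: base=-5, step=0 separates them (70 vs 105).
eval_a: extra := 5 | count := 5 | shift := 0 | iter idx=2: | shift := 0 | iter idx=3: | shift := 0 | iter idx=4: | shift := 0 | iter idx=5: | shift := 0 | count := -5 | result 70
eval_b: count := 5 | shift := 0 | iter idx=2: | shift := 0 | iter idx=3: | shift := 0 | iter idx=4: | shift := 0 | iter idx=5: | shift := 0 | count := -5 | result 105
verdict: not equivalent; witness: base=-5, step=0


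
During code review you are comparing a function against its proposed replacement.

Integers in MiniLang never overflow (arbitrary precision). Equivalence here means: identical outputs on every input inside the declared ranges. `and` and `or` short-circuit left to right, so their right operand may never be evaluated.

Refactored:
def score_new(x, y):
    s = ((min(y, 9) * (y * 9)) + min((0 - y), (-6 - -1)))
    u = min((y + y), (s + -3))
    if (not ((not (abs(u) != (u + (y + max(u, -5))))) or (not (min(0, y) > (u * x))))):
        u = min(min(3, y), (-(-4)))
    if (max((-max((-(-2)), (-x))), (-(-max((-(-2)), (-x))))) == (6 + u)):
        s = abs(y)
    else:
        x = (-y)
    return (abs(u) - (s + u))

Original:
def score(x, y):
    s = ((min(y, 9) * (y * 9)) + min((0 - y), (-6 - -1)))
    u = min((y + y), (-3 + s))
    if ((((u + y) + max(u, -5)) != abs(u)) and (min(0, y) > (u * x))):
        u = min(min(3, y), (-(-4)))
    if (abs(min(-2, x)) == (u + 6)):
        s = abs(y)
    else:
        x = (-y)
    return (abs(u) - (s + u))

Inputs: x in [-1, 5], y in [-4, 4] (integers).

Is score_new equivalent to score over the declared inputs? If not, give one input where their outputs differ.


Changes here: min/max/abs usage differs; boolean connective usage differs; constant usage differs; the full 63-point sweep finds no disagreement.
verdict: equivalent


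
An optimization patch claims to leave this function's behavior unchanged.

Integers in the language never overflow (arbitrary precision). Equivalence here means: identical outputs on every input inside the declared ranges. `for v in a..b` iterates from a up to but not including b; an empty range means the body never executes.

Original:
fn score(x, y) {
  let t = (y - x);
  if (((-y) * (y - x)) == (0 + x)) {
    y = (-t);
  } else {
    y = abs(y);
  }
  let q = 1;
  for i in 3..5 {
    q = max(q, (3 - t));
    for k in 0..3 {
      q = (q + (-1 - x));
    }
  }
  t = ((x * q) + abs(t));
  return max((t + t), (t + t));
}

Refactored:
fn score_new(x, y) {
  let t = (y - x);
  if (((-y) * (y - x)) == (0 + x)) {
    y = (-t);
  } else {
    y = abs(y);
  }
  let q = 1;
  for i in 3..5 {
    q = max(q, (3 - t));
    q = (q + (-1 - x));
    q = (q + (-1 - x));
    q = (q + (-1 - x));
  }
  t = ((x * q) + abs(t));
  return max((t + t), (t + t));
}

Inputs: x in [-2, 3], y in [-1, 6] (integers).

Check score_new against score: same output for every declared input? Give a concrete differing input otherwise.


Changes here: arithmetic usage differs; and statement counts differ; and local variable names differ; and constant usage differs; and loop structure differs; the full 48-point sweep finds no disagreement.
verdict: equivalent


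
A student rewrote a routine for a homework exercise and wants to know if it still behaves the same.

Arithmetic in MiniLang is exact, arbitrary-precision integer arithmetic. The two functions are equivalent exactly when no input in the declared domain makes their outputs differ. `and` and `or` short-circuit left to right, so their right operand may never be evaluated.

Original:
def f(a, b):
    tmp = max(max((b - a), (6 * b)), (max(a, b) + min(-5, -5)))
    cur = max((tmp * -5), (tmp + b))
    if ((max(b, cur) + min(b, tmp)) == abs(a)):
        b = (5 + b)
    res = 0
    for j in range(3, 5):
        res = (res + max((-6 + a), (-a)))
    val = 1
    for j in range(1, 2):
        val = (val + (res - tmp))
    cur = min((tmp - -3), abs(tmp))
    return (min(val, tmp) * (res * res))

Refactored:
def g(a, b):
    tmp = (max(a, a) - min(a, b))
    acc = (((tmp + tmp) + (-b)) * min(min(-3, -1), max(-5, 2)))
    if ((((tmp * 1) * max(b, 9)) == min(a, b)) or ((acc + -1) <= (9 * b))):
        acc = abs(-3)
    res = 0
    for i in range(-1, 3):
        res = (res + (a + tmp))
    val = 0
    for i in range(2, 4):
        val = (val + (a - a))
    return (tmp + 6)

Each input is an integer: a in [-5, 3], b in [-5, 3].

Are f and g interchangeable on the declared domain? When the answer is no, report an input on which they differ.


Evaluate both at a=-5, b=-5.
f: tmp becomes 0; next cur becomes 0; next ((max(b, cur) + min(b, tmp)) == abs(a)) evaluates to false; next res becomes 0; next at j=3:; next res becomes 5; next at j=4:; next res becomes 10; next val becomes 1; next at j=1:; next val becomes 11; next cur becomes 0; next final value 0
g: tmp becomes 0; next acc becomes -15; next ((((tmp * 1) * max(b, 9)) == min(a, b)) or ((acc + -1) <= (9 * b))) evaluates to false; next res becomes 0; next at i=-1:; next res becomes -5; next at i=0:; next res becomes -10; next at i=1:; next res becomes -15; next at i=2:; next res becomes -20; next val becomes 0; next at i=2:; next val becomes 0; next at i=3:; next val becomes 0; next final value 6
0 != 6, so the rewrite changes behavior.
verdict: not equivalent; witness: a=-5, b=-5


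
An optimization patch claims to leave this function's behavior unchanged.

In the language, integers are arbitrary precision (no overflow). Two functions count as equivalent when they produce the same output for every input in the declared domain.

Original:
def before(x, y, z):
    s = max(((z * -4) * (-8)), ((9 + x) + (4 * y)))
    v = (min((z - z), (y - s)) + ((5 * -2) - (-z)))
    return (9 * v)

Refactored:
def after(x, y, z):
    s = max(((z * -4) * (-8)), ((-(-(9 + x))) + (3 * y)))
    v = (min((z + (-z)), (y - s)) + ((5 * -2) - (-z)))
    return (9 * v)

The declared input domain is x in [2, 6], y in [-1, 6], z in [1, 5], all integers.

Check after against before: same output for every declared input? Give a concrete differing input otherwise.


x=2, y=6, z=1 yields -342 from before but -315 from after.
verdict: not equivalent; witness: x=2, y=6, z=1


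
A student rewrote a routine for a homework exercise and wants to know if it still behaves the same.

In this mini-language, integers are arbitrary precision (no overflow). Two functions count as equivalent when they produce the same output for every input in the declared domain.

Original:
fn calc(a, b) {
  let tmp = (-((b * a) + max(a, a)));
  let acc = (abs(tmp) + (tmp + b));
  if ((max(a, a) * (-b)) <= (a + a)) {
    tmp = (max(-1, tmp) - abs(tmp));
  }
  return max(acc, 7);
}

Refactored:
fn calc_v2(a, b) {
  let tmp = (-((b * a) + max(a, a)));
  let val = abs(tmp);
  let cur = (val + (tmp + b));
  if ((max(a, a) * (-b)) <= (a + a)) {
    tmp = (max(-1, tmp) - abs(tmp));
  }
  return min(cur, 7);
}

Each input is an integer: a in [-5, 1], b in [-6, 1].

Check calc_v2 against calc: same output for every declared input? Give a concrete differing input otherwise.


Try a=-5, b=-6.
calc: tmp := -25 | acc := -6 | ((max(a, a) * (-b)) <= (a + a)): true | tmp := -26 | result 7
calc_v2: tmp := -25 | val := 25 | cur := -6 | ((max(a, a) * (-b)) <= (a + a)): true | tmp := -26 | result -6
7 != -6, so the rewrite changes behavior.
verdict: not equivalent; witness: a=-5, b=-6


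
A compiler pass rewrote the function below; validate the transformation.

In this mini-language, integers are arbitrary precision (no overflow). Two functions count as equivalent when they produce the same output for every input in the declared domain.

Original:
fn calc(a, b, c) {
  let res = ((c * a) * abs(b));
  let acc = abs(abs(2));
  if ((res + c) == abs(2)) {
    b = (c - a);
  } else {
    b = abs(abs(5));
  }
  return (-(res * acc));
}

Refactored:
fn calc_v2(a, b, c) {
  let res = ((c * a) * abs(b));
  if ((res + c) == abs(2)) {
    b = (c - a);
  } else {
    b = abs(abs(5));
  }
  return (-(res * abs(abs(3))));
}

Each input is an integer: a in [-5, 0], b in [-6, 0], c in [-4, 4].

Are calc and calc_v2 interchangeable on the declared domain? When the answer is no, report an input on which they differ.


Consider the input a=-5, b=-6, c=-4.
calc: res = 120; acc = 2; ((res + c) == abs(2)) -> false; b = 5; return -240
calc_v2: res = 120; ((res + c) == abs(2)) -> false; b = 5; return -360
-240 != -360, so the rewrite changes behavior.
verdict: not equivalent; witness: a=-5, b=-6, c=-4


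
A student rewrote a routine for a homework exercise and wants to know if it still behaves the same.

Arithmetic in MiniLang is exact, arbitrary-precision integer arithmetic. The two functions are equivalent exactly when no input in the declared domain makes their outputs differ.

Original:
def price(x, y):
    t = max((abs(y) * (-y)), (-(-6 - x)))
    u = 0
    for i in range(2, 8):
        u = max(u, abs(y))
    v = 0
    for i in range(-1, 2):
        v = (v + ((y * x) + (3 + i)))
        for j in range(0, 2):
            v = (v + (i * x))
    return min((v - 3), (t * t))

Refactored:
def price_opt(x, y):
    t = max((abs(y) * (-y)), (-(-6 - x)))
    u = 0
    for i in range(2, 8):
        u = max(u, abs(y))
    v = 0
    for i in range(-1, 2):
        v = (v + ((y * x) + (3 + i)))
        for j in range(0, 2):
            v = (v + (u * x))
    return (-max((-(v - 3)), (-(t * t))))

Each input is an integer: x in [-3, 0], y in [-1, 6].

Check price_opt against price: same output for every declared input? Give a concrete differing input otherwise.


At x=-3, y=-1: price gives 9, price_opt gives -3.
verdict: not equivalent; witness: x=-3, y=-1


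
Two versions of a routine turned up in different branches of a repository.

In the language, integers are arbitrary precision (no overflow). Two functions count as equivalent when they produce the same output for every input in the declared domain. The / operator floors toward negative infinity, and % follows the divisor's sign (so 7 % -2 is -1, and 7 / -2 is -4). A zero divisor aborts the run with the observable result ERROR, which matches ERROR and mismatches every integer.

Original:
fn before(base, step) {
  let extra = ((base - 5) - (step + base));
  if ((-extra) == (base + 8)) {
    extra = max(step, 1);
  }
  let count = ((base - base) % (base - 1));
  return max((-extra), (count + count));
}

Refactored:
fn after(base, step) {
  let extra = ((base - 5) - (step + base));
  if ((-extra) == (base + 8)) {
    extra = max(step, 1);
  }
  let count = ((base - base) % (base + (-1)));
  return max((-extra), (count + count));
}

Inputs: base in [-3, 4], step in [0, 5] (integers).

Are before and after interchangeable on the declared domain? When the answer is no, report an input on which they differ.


Changes here: arithmetic usage differs; the full 48-point sweep finds no disagreement.
verdict: equivalent


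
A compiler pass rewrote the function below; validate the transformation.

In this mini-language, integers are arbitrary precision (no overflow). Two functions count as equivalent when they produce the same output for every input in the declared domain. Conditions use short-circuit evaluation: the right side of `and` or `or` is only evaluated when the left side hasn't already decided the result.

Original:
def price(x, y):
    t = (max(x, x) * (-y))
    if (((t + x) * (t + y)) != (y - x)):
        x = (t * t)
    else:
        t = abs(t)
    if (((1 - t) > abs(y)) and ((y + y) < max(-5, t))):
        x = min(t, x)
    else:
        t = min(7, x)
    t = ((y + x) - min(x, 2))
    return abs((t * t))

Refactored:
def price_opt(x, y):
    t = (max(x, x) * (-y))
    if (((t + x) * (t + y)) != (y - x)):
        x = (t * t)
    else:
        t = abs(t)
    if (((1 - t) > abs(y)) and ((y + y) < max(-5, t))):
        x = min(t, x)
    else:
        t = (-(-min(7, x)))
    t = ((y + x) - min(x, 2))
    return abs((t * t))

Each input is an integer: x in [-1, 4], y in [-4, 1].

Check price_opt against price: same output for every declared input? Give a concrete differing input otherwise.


Behavior is preserved: although same computation, different form, the outputs never diverge.
As a probe, take x=2, y=-4: price runs t = 8; (((t + x) * (t + y)) != (y - x)) -> true; x = 64; (((1 - t) > abs(y)) and ((y + y) < max(-5, t))) -> false; t = 7; t = 58; return 3364; price_opt runs t = 8; (((t + x) * (t + y)) != (y - x)) -> true; x = 64; (((1 - t) > abs(y)) and ((y + y) < max(-5, t))) -> false; t = 7; t = 58; return 3364; both end at 3364.
Across all 36 domain points the two functions coincide.
verdict: equivalent


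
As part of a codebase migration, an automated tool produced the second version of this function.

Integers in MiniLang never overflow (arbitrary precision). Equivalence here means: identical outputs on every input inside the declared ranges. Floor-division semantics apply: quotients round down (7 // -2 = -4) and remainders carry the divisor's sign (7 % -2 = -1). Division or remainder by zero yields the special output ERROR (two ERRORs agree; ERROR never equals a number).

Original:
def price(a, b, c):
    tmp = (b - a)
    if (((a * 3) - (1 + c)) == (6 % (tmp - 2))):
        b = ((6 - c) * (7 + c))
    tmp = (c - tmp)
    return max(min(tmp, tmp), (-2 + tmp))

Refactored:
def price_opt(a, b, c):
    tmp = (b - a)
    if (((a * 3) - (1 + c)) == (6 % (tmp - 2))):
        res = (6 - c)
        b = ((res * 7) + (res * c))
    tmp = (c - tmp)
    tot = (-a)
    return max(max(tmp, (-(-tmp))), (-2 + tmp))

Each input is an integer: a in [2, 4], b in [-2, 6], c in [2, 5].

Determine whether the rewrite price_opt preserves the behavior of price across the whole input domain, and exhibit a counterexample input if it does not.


Equivalent. The suspicious-looking change has no observable effect anywhere in the declared ranges.
Every one of the 108 inputs gives matching results.
Spot check at a=2, b=6, c=4 — price: tmp=4, then (((a * 3) - (1 + c)) == (6 % (tmp - 2))) is false, then tmp=0, then returns 0. price_opt: tmp=4, then (((a * 3) - (1 + c)) == (6 % (tmp - 2))) is false, then tmp=0, then tot=-2, then returns 0. Both give 0.
verdict: equivalent


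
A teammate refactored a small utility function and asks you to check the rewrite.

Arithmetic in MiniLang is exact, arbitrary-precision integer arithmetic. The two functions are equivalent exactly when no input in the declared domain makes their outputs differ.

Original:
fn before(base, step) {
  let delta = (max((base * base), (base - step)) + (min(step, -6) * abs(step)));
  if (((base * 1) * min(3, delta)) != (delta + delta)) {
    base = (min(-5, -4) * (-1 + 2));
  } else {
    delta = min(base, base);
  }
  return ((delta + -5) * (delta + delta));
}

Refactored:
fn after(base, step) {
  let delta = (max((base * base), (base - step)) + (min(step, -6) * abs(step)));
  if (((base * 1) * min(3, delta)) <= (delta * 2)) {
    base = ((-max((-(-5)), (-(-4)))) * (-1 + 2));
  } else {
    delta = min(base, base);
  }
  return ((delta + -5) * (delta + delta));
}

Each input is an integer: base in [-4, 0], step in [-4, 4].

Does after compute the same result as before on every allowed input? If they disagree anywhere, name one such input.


At base=-4, step=-4: before gives 208, after gives 72.
verdict: not equivalent; witness: base=-4, step=-4


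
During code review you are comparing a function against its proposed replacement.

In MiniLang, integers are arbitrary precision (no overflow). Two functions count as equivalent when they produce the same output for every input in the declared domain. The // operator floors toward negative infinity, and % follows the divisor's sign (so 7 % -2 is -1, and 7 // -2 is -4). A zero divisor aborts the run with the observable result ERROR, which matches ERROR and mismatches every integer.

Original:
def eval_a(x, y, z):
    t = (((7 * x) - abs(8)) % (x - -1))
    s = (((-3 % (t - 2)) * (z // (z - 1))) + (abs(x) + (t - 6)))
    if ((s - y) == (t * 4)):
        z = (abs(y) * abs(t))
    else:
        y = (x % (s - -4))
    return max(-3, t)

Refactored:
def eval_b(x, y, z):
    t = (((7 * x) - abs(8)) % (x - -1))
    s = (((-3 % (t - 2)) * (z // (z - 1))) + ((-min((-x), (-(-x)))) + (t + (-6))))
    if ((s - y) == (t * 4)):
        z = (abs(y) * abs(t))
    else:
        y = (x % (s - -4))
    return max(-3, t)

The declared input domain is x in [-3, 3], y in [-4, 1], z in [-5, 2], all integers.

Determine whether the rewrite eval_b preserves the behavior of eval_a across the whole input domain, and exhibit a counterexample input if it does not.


This is a faithful refactor — min/max/abs usage differs, plus arithmetic usage differs, but the computed results match everywhere.
Spot check at x=2, y=-4, z=-2 — eval_a: t=0, then s=-4, then ((s - y) == (t * 4)) is true, then z=0, then returns 0. eval_b: t=0, then s=-4, then ((s - y) == (t * 4)) is true, then z=0, then returns 0. Both give 0.
An exhaustive pass over the 336 declared inputs shows identical outputs.
verdict: equivalent


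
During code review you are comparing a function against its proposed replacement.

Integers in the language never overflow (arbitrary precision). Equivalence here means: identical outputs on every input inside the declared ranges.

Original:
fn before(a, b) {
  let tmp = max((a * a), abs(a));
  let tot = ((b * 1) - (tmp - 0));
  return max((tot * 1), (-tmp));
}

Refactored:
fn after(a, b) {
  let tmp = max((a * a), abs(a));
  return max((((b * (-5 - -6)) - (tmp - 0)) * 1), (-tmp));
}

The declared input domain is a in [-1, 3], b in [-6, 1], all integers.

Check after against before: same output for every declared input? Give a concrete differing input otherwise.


Although arithmetic usage differs, plus constant usage differs, plus local variable names differ, plus statement counts differ, 40/40 inputs agree.
verdict: equivalent


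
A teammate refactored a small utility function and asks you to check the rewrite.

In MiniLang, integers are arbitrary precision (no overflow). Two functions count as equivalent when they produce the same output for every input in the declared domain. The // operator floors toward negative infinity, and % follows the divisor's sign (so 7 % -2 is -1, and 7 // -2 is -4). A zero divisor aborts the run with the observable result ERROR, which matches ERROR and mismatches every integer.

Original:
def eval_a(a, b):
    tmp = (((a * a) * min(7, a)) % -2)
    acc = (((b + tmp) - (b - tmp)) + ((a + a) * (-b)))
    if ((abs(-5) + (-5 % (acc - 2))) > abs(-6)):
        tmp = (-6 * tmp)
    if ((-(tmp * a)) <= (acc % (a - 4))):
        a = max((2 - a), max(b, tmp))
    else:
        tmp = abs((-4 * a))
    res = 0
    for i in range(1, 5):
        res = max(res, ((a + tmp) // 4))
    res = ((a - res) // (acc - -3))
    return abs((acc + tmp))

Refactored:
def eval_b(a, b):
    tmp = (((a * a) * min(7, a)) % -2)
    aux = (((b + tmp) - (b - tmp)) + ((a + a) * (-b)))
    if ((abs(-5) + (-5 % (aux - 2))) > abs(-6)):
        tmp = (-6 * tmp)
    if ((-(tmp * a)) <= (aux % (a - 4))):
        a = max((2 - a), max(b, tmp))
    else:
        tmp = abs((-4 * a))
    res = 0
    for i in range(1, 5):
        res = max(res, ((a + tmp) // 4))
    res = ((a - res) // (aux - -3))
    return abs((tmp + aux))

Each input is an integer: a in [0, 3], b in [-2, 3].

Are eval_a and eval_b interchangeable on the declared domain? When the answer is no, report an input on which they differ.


Reading the diff, among the changes: local variable names differ.
Tracing a=3, b=2: eval_a: tmp becomes -1; next acc becomes -14; next ((abs(-5) + (-5 % (acc - 2))) > abs(-6)) evaluates to false; next ((-(tmp * a)) <= (acc % (a - 4))) evaluates to false; next tmp becomes 12; next res becomes 0; next at i=1:; next res becomes 3; next at i=2:; next res becomes 3; next at i=3:; next res becomes 3; next at i=4:; next res becomes 3; next res becomes 0; next final value 2 | eval_b: tmp becomes -1; next aux becomes -14; next ((abs(-5) + (-5 % (aux - 2))) > abs(-6)) evaluates to false; next ((-(tmp * a)) <= (aux % (a - 4))) evaluates to false; next tmp becomes 12; next res becomes 0; next at i=1:; next res becomes 3; next at i=2:; next res becomes 3; next at i=3:; next res becomes 3; next at i=4:; next res becomes 3; next res becomes 0; next final value 2 — matching result 2.
Every one of the 24 inputs gives matching results.
verdict: equivalent


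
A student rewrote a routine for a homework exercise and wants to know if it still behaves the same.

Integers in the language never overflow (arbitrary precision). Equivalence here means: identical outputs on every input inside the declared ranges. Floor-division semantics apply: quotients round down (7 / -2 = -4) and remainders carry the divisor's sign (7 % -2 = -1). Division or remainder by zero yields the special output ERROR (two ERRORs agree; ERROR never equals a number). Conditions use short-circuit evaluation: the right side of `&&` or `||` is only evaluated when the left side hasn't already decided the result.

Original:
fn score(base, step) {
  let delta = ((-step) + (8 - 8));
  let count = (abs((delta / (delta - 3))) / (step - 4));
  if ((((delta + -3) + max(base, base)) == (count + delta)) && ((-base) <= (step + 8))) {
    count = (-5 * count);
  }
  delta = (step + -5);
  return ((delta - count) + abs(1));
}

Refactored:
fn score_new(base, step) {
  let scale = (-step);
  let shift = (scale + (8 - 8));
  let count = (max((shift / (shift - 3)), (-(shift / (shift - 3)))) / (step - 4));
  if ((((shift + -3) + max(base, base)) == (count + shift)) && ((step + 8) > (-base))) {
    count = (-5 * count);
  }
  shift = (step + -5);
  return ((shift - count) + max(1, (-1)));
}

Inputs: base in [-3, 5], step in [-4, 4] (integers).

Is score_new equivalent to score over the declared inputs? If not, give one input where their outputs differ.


The suspicious-looking change has no observable effect anywhere in the declared ranges.
As a probe, take base=2, step=1: score runs delta = -1; count = 0; ((((delta + -3) + max(base, base)) == (count + delta)) && ((-base) <= (step + 8))) -> false; delta = -4; return -3; score_new runs scale = -1; shift = -1; count = 0; ((((shift + -3) + max(base, base)) == (count + shift)) && ((step + 8) > (-base))) -> false; shift = -4; return -3; both end at -3.
Across all 81 domain points the two functions coincide.
verdict: equivalent


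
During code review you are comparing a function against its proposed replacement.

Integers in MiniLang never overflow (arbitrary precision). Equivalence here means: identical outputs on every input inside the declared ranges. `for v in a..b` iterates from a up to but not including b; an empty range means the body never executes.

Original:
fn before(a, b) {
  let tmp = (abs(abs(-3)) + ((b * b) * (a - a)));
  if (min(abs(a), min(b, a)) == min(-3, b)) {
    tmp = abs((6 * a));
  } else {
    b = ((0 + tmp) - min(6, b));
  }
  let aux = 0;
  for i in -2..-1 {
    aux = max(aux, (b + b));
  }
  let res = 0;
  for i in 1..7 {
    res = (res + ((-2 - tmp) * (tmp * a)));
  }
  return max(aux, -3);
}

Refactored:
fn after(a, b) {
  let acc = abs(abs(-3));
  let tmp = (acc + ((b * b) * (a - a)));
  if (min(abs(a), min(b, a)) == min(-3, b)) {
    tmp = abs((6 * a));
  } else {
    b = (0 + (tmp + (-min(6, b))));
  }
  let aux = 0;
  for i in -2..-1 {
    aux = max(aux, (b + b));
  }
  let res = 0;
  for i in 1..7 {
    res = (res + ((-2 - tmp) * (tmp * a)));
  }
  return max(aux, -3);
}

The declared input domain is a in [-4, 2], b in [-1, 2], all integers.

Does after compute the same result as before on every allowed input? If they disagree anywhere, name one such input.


Reading the diff, among the changes: statement counts differ, local variable names differ, arithmetic usage differs.
Tracing a=-2, b=-1: before: tmp becomes 3; next (min(abs(a), min(b, a)) == min(-3, b)) evaluates to false; next b becomes 4; next aux becomes 0; next at i=-2:; next aux becomes 8; next res becomes 0; next at i=1:; next res becomes 30; next at i=2:; next res becomes 60; next at i=3:; next res becomes 90; next at i=4:; next res becomes 120; next at i=5:; next res becomes 150; next at i=6:; next res becomes 180; next final value 8 | after: acc becomes 3; next tmp becomes 3; next (min(abs(a), min(b, a)) == min(-3, b)) evaluates to false; next b becomes 4; next aux becomes 0; next at i=-2:; next aux becomes 8; next res becomes 0; next at i=1:; next res becomes 30; next at i=2:; next res becomes 60; next at i=3:; next res becomes 90; next at i=4:; next res becomes 120; next at i=5:; next res becomes 150; next at i=6:; next res becomes 180; next final value 8 — matching result 8.
An exhaustive pass over the 28 declared inputs shows identical outputs.
verdict: equivalent


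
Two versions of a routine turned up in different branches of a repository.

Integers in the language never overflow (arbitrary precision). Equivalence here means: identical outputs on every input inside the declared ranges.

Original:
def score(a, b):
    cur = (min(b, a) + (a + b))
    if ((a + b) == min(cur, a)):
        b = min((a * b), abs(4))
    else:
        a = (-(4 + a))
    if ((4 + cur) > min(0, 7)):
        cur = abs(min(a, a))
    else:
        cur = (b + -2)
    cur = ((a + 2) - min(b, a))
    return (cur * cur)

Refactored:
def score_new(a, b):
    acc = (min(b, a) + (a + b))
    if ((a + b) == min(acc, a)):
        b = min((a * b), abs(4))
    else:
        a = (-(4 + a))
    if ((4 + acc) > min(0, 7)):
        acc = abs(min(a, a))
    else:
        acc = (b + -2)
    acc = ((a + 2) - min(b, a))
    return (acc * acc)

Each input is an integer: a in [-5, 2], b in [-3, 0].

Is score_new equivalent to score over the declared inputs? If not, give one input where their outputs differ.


Behavior is preserved: although local variable names differ, the outputs never diverge.
One worked example (a=0, b=-2) — score: cur becomes -4; next ((a + b) == min(cur, a)) evaluates to false; next a becomes -4; next ((4 + cur) > min(0, 7)) evaluates to false; next cur becomes -4; next cur becomes 2; next final value 4; score_new: acc becomes -4; next ((a + b) == min(acc, a)) evaluates to false; next a becomes -4; next ((4 + acc) > min(0, 7)) evaluates to false; next acc becomes -4; next acc becomes 2; next final value 4; agreement on 4.
An exhaustive pass over the 32 declared inputs shows identical outputs.
verdict: equivalent


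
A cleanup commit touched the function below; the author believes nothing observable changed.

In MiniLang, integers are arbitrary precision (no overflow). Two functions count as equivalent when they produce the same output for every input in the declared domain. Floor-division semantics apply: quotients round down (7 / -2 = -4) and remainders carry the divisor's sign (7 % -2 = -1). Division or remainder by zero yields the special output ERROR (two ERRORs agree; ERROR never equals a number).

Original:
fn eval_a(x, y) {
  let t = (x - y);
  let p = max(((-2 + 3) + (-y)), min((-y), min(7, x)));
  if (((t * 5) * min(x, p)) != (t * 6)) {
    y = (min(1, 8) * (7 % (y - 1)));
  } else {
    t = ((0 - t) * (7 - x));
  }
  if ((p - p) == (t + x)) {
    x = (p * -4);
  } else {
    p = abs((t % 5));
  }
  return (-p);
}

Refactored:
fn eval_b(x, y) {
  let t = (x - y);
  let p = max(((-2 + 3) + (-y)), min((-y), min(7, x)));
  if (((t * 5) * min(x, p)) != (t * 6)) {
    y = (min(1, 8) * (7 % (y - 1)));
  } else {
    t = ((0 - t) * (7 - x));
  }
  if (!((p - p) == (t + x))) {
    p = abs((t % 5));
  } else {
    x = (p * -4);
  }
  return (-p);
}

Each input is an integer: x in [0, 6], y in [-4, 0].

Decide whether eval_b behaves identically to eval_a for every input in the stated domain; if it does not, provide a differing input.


Behavior is preserved: although boolean connective usage differs, the outputs never diverge.
One worked example (x=0, y=-4) — eval_a: t := 4 | p := 5 | (((t * 5) * min(x, p)) != (t * 6)): true | y := -3 | ((p - p) == (t + x)): false | p := 4 | result -4; eval_b: t := 4 | p := 5 | (((t * 5) * min(x, p)) != (t * 6)): true | y := -3 | (!((p - p) == (t + x))): true | p := 4 | result -4; agreement on -4.
An exhaustive pass over the 35 declared inputs shows identical outputs.
verdict: equivalent


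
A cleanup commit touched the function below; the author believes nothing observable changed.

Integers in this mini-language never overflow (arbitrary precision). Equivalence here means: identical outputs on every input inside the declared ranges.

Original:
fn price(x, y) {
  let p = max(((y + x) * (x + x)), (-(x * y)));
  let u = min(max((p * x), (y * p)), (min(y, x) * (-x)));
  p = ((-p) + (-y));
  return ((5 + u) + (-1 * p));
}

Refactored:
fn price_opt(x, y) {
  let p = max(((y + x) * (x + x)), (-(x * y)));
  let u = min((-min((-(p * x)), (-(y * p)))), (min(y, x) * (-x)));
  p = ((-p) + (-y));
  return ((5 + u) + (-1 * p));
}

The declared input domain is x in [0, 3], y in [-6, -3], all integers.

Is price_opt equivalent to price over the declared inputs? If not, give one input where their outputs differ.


The two versions differ — the changes include min/max/abs usage differs.
One worked example (x=3, y=-4) — price: p := 12 | u := 12 | p := -8 | result 25; price_opt: p := 12 | u := 12 | p := -8 | result 25; agreement on 25.
Every one of the 16 inputs gives matching results.
verdict: equivalent


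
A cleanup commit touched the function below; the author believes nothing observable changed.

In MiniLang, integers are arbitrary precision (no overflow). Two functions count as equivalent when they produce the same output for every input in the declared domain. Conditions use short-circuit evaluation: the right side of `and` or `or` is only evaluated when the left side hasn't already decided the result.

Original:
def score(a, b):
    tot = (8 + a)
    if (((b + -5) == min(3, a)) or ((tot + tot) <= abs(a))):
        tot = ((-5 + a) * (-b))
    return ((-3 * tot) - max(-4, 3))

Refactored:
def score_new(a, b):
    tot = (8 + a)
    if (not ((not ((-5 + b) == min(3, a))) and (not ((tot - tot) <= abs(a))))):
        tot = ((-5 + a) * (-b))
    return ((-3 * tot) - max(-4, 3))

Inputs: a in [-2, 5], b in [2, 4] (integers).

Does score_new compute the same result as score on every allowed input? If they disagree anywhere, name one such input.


Try a=-2, b=2.
score: tot=6, then (((b + -5) == min(3, a)) or ((tot + tot) <= abs(a))) is false, then returns -21
score_new: tot=6, then (not ((not ((-5 + b) == min(3, a))) and (not ((tot - tot) <= abs(a))))) is true, then tot=14, then returns -45
-21 and -45 differ, so these are not the same function on this domain.
verdict: not equivalent; witness: a=-2, b=2


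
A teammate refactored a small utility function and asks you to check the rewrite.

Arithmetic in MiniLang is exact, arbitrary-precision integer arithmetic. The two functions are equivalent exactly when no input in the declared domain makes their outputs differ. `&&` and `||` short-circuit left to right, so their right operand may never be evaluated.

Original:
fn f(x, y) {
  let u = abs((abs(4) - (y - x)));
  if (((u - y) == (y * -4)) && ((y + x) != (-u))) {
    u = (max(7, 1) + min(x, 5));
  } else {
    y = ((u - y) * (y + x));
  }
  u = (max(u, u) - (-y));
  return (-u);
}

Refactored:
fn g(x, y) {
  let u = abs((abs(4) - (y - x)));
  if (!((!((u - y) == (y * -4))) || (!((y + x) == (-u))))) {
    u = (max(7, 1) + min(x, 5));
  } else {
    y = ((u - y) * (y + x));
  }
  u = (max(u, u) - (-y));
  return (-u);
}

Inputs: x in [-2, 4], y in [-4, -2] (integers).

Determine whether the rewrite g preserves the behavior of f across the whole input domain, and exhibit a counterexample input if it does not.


Not equivalent: x=0, y=-2 separates them (-5 vs 10).
f: u becomes 6; next (((u - y) == (y * -4)) && ((y + x) != (-u))) evaluates to true; next u becomes 7; next u becomes 5; next final value -5
g: u becomes 6; next (!((!((u - y) == (y * -4))) || (!((y + x) == (-u))))) evaluates to false; next y becomes -16; next u becomes -10; next final value 10
verdict: not equivalent; witness: x=0, y=-2


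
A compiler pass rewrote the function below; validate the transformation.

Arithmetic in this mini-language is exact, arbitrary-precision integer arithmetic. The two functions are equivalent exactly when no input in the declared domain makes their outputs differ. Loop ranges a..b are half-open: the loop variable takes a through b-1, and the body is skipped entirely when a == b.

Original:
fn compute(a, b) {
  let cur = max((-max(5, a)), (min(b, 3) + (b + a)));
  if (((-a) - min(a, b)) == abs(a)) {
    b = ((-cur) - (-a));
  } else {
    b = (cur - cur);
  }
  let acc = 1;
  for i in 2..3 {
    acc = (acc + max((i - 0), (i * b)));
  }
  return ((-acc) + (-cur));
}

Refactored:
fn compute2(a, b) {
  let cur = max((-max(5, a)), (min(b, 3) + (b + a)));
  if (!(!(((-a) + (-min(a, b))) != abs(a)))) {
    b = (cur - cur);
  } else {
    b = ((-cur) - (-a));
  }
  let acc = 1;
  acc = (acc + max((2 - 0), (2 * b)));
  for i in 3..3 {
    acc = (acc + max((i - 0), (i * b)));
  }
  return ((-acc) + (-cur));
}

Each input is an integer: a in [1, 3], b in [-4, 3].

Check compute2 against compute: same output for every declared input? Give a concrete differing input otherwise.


Behavior is preserved: although comparison usage differs; and statement counts differ; and arithmetic usage differs; and min/max/abs usage differs; and loop structure differs; and boolean connective usage differs; and constant usage differs, the outputs never diverge.
Tracing a=1, b=-2: compute: cur=-3, then (((-a) - min(a, b)) == abs(a)) is true, then b=4, then acc=1, then (i=2), then acc=9, then returns -6 | compute2: cur=-3, then (!(!(((-a) + (-min(a, b))) != abs(a)))) is false, then b=4, then acc=1, then acc=9, then the loop over i runs zero times, then returns -6 — matching result -6.
An exhaustive pass over the 24 declared inputs shows identical outputs.
verdict: equivalent
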